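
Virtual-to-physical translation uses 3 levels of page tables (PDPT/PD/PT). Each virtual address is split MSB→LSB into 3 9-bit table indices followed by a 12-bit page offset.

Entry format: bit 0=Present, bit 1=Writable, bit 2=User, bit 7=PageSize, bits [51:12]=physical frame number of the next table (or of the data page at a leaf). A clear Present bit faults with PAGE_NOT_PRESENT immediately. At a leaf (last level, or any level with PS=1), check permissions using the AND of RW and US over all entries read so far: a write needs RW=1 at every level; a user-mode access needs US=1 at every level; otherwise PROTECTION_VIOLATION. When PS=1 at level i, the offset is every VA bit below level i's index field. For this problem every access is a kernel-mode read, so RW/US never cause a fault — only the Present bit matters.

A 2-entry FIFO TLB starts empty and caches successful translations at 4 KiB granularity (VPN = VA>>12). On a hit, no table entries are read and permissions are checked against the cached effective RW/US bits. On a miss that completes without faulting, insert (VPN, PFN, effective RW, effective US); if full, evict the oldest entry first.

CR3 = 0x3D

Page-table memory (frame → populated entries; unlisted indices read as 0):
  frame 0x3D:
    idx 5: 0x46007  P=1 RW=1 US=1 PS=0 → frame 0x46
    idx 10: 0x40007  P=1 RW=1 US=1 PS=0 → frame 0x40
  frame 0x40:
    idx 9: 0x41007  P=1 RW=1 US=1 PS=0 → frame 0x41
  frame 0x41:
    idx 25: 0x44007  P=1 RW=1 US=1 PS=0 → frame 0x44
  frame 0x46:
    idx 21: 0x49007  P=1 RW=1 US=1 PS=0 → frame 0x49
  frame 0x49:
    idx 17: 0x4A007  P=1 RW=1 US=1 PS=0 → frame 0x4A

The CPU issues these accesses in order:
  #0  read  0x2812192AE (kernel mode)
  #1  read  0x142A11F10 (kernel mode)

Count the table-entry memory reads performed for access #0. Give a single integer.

Walk each access:
#0 VA=0x2812192AE (r,kernel):
  [0] read 0x3D idx=10: raw=0x40007 flags P=1 W=1 U=1 S=0
  [1] read 0x40 idx=9: raw=0x41007 flags P=1 W=1 U=1 S=0
  [2] read 0x41 idx=25: raw=0x44007 flags P=1 W=1 U=1 S=0
  ⇒ phys 0x442AE  [3 reads]
#1 VA=0x142A11F10 (r,kernel):
  [0] read 0x3D idx=5: raw=0x46007 flags P=1 W=1 U=1 S=0
  [1] read 0x46 idx=21: raw=0x49007 flags P=1 W=1 U=1 S=0
  [2] read 0x49 idx=17: raw=0x4A007 flags P=1 W=1 U=1 S=0
  ⇒ phys 0x4AF10  [3 reads]

Entries read for #0: 3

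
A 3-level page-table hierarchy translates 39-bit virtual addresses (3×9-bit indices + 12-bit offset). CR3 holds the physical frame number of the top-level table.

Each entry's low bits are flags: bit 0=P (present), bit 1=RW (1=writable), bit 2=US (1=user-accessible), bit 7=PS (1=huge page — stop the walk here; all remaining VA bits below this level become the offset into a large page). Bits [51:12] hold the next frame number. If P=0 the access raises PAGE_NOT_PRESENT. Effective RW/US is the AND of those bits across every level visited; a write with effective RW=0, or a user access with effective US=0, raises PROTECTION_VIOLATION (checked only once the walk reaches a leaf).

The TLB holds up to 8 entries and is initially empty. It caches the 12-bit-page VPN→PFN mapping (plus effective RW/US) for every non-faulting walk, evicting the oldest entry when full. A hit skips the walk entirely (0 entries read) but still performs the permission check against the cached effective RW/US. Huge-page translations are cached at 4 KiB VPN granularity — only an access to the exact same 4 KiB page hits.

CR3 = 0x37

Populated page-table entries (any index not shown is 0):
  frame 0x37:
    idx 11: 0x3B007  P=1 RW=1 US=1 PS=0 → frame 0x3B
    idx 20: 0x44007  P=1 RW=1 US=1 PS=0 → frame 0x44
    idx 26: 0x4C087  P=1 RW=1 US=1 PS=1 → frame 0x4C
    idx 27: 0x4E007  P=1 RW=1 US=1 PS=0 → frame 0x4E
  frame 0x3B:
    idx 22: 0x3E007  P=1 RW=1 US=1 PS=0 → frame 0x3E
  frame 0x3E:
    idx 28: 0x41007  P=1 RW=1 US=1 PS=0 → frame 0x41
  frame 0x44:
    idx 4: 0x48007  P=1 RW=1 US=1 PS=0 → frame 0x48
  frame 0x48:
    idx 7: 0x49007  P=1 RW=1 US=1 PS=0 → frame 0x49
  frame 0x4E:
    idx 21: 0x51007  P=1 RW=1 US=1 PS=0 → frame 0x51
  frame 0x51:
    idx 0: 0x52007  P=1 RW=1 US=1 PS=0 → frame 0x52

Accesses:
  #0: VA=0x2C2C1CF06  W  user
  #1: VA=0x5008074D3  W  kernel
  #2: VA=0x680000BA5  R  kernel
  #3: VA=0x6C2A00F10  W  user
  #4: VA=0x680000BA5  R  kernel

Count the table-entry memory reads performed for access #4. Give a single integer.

Walk each access:
#0 VA=0x2C2C1CF06 (w,user):
  lvl0: tbl 0x37, slot 11 ⇒ 0x3B007 (P1/RW1/US1/PS0)
  lvl1: tbl 0x3B, slot 22 ⇒ 0x3E007 (P1/RW1/US1/PS0)
  lvl2: tbl 0x3E, slot 28 ⇒ 0x41007 (P1/RW1/US1/PS0)
  ⇒ phys 0x41F06  [3 reads]
#1 VA=0x5008074D3 (w,kernel):
  lvl0: tbl 0x37, slot 20 ⇒ 0x44007 (P1/RW1/US1/PS0)
  lvl1: tbl 0x44, slot 4 ⇒ 0x48007 (P1/RW1/US1/PS0)
  lvl2: tbl 0x48, slot 7 ⇒ 0x49007 (P1/RW1/US1/PS0)
  ⇒ phys 0x494D3  [3 reads]
#2 VA=0x680000BA5 (r,kernel):
  lvl0: tbl 0x37, slot 26 ⇒ 0x4C087 (P1/RW1/US1/PS1)
  ⇒ phys 0x4CBA5 (huge @L0)  [1 reads]
#3 VA=0x6C2A00F10 (w,user):
  lvl0: tbl 0x37, slot 27 ⇒ 0x4E007 (P1/RW1/US1/PS0)
  lvl1: tbl 0x4E, slot 21 ⇒ 0x51007 (P1/RW1/US1/PS0)
  lvl2: tbl 0x51, slot 0 ⇒ 0x52007 (P1/RW1/US1/PS0)
  ⇒ phys 0x52F10  [3 reads]
#4 VA=0x680000BA5 (r,kernel):
  TLB hit vpn=0x680000 → PA=0x4CBA5

Entries read for #4: 0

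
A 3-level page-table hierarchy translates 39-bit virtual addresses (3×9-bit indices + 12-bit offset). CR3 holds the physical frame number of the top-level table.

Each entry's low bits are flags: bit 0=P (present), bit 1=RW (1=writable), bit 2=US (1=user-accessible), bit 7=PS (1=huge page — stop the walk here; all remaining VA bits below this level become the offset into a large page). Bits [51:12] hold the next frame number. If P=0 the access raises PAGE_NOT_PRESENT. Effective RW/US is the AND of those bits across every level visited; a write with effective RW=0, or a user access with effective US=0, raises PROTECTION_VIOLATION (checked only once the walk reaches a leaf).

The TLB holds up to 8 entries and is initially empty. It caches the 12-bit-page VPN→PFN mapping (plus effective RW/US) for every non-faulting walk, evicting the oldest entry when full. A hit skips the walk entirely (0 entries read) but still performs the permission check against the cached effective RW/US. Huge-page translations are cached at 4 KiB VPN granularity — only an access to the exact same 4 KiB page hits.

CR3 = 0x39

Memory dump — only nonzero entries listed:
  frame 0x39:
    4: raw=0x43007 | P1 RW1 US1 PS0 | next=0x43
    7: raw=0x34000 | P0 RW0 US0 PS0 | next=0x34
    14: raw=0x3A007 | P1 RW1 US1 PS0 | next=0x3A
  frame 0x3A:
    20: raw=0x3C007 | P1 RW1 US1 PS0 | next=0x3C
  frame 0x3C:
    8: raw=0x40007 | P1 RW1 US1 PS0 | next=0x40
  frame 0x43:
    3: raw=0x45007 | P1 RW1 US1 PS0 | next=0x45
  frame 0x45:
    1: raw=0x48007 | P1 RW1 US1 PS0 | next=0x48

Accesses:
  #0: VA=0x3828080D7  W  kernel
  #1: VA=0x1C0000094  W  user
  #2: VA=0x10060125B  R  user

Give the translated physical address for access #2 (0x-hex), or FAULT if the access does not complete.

Per-access translation:
#0 VA=0x3828080D7 (w,kernel):
  L0: frame=0x39 idx=14 entry=0x3A007 [P=1 RW=1 US=1 PS=0]
  L1: frame=0x3A idx=20 entry=0x3C007 [P=1 RW=1 US=1 PS=0]
  L2: frame=0x3C idx=8 entry=0x40007 [P=1 RW=1 US=1 PS=0]
  ✓ 0x400D7  — 3 lookups
#1 VA=0x1C0000094 (w,user):
  L0: frame=0x39 idx=7 entry=0x34000 [P=0 RW=0 US=0 PS=0]
  ✗ PAGE_NOT_PRESENT  [1 reads]
#2 VA=0x10060125B (r,user):
  L0: frame=0x39 idx=4 entry=0x43007 [P=1 RW=1 US=1 PS=0]
  L1: frame=0x43 idx=3 entry=0x45007 [P=1 RW=1 US=1 PS=0]
  L2: frame=0x45 idx=1 entry=0x48007 [P=1 RW=1 US=1 PS=0]
  ✓ 0x4825B  — 3 lookups

Access #2 PA: 0x4825B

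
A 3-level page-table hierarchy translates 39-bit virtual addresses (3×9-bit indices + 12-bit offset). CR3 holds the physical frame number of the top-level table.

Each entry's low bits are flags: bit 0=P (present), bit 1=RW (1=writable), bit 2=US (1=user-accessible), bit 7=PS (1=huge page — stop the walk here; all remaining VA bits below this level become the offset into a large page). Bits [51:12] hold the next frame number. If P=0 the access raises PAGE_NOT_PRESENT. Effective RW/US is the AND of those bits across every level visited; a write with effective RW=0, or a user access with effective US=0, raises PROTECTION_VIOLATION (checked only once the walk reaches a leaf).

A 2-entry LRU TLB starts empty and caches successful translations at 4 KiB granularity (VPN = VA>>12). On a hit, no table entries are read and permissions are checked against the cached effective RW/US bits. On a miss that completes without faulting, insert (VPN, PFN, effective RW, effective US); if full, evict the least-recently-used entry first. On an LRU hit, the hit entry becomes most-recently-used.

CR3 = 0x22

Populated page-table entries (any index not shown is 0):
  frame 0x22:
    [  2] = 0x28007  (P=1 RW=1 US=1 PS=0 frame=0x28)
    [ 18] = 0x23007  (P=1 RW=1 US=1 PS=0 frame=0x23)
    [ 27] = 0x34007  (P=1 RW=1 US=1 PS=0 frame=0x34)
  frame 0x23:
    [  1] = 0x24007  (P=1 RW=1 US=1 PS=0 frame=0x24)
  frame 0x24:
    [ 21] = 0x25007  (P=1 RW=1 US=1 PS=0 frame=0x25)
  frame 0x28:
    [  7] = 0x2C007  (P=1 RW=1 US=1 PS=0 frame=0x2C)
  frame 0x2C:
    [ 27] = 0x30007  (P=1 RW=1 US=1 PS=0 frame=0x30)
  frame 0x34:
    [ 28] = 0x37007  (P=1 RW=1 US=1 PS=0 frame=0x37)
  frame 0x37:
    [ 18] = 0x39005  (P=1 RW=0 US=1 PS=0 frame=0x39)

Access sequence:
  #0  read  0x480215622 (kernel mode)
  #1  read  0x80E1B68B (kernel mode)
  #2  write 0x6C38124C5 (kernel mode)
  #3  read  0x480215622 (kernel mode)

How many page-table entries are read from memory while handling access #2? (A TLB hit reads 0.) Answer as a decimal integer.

Trace:
#0 VA=0x480215622 (r,kernel):
  [0] read 0x22 idx=18: raw=0x23007 flags P=1 W=1 U=1 S=0
  [1] read 0x23 idx=1: raw=0x24007 flags P=1 W=1 U=1 S=0
  [2] read 0x24 idx=21: raw=0x25007 flags P=1 W=1 U=1 S=0
  ✓ 0x25622  — 3 lookups
#1 VA=0x80E1B68B (r,kernel):
  [0] read 0x22 idx=2: raw=0x28007 flags P=1 W=1 U=1 S=0
  [1] read 0x28 idx=7: raw=0x2C007 flags P=1 W=1 U=1 S=0
  [2] read 0x2C idx=27: raw=0x30007 flags P=1 W=1 U=1 S=0
  ✓ 0x3068B  — 3 lookups
#2 VA=0x6C38124C5 (w,kernel):
  [0] read 0x22 idx=27: raw=0x34007 flags P=1 W=1 U=1 S=0
  [1] read 0x34 idx=28: raw=0x37007 flags P=1 W=1 U=1 S=0
  [2] read 0x37 idx=18: raw=0x39005 flags P=1 W=0 U=1 S=0
  ⇒ fault: PROTECTION_VIOLATION  — 3 lookups
#3 VA=0x480215622 (r,kernel):
  TLB hit vpn=0x480215 → PA=0x25622

Entries read for #2: 3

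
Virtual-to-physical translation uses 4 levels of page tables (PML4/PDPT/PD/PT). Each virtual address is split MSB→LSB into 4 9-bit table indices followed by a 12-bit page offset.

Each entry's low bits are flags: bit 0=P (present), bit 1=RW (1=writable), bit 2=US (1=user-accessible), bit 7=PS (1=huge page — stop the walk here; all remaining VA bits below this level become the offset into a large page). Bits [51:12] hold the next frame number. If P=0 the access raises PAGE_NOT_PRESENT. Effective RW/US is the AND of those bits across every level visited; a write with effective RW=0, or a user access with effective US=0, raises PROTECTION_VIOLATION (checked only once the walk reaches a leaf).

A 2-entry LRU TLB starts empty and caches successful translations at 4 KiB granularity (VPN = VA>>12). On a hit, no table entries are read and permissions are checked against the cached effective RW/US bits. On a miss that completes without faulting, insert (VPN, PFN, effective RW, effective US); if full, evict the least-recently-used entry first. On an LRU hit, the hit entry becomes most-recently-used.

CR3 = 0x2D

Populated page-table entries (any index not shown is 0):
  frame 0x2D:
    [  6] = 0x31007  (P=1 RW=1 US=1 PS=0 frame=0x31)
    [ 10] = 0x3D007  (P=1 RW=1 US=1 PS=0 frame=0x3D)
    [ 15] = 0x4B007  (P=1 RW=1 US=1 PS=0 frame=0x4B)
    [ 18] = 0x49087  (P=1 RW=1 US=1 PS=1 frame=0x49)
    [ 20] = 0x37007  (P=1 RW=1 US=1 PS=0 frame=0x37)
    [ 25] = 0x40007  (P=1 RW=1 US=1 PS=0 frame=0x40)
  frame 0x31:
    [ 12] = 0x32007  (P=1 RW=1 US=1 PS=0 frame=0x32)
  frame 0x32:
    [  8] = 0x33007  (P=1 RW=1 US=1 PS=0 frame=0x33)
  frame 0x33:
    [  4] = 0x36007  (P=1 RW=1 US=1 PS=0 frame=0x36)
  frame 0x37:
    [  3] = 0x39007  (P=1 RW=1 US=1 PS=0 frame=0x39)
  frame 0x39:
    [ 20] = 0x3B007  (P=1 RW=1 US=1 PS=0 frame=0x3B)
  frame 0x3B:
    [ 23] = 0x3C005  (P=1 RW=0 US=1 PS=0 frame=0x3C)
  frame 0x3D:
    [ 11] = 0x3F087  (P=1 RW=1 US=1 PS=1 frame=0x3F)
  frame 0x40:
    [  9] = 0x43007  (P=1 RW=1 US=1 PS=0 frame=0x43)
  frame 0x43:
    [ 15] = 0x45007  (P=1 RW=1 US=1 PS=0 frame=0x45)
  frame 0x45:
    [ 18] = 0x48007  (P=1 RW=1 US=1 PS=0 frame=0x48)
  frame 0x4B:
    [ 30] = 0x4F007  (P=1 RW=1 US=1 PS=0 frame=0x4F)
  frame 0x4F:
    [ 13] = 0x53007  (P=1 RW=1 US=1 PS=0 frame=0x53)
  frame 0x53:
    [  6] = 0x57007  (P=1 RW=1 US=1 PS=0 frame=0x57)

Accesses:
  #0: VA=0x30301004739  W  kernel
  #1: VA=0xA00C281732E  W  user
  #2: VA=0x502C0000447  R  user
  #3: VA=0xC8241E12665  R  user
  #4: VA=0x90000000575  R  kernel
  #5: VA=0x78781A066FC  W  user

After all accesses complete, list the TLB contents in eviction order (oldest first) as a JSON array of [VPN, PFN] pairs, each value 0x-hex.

Per-access translation:
#0 VA=0x30301004739 (w,kernel):
  L0: frame=0x2D idx=6 entry=0x31007 [P=1 RW=1 US=1 PS=0]
  L1: frame=0x31 idx=12 entry=0x32007 [P=1 RW=1 US=1 PS=0]
  L2: frame=0x32 idx=8 entry=0x33007 [P=1 RW=1 US=1 PS=0]
  L3: frame=0x33 idx=4 entry=0x36007 [P=1 RW=1 US=1 PS=0]
  ⇒ phys 0x36739  [4 reads]
#1 VA=0xA00C281732E (w,user):
  L0: frame=0x2D idx=20 entry=0x37007 [P=1 RW=1 US=1 PS=0]
  L1: frame=0x37 idx=3 entry=0x39007 [P=1 RW=1 US=1 PS=0]
  L2: frame=0x39 idx=20 entry=0x3B007 [P=1 RW=1 US=1 PS=0]
  L3: frame=0x3B idx=23 entry=0x3C005 [P=1 RW=0 US=1 PS=0]
  → PROTECTION_VIOLATION  (4 entries read)
#2 VA=0x502C0000447 (r,user):
  L0: frame=0x2D idx=10 entry=0x3D007 [P=1 RW=1 US=1 PS=0]
  L1: frame=0x3D idx=11 entry=0x3F087 [P=1 RW=1 US=1 PS=1]
  ⇒ phys 0x3F447 (huge @L1)  [2 reads]
#3 VA=0xC8241E12665 (r,user):
  L0: frame=0x2D idx=25 entry=0x40007 [P=1 RW=1 US=1 PS=0]
  L1: frame=0x40 idx=9 entry=0x43007 [P=1 RW=1 US=1 PS=0]
  L2: frame=0x43 idx=15 entry=0x45007 [P=1 RW=1 US=1 PS=0]
  L3: frame=0x45 idx=18 entry=0x48007 [P=1 RW=1 US=1 PS=0]
  ⇒ phys 0x48665  [4 reads]
#4 VA=0x90000000575 (r,kernel):
  L0: frame=0x2D idx=18 entry=0x49087 [P=1 RW=1 US=1 PS=1]
  ⇒ phys 0x49575 (huge @L0)  [1 reads]
#5 VA=0x78781A066FC (w,user):
  L0: frame=0x2D idx=15 entry=0x4B007 [P=1 RW=1 US=1 PS=0]
  L1: frame=0x4B idx=30 entry=0x4F007 [P=1 RW=1 US=1 PS=0]
  L2: frame=0x4F idx=13 entry=0x53007 [P=1 RW=1 US=1 PS=0]
  L3: frame=0x53 idx=6 entry=0x57007 [P=1 RW=1 US=1 PS=0]
  ⇒ phys 0x576FC  [4 reads]

TLB: [["0x90000000", "0x49"], ["0x78781A06", "0x57"]]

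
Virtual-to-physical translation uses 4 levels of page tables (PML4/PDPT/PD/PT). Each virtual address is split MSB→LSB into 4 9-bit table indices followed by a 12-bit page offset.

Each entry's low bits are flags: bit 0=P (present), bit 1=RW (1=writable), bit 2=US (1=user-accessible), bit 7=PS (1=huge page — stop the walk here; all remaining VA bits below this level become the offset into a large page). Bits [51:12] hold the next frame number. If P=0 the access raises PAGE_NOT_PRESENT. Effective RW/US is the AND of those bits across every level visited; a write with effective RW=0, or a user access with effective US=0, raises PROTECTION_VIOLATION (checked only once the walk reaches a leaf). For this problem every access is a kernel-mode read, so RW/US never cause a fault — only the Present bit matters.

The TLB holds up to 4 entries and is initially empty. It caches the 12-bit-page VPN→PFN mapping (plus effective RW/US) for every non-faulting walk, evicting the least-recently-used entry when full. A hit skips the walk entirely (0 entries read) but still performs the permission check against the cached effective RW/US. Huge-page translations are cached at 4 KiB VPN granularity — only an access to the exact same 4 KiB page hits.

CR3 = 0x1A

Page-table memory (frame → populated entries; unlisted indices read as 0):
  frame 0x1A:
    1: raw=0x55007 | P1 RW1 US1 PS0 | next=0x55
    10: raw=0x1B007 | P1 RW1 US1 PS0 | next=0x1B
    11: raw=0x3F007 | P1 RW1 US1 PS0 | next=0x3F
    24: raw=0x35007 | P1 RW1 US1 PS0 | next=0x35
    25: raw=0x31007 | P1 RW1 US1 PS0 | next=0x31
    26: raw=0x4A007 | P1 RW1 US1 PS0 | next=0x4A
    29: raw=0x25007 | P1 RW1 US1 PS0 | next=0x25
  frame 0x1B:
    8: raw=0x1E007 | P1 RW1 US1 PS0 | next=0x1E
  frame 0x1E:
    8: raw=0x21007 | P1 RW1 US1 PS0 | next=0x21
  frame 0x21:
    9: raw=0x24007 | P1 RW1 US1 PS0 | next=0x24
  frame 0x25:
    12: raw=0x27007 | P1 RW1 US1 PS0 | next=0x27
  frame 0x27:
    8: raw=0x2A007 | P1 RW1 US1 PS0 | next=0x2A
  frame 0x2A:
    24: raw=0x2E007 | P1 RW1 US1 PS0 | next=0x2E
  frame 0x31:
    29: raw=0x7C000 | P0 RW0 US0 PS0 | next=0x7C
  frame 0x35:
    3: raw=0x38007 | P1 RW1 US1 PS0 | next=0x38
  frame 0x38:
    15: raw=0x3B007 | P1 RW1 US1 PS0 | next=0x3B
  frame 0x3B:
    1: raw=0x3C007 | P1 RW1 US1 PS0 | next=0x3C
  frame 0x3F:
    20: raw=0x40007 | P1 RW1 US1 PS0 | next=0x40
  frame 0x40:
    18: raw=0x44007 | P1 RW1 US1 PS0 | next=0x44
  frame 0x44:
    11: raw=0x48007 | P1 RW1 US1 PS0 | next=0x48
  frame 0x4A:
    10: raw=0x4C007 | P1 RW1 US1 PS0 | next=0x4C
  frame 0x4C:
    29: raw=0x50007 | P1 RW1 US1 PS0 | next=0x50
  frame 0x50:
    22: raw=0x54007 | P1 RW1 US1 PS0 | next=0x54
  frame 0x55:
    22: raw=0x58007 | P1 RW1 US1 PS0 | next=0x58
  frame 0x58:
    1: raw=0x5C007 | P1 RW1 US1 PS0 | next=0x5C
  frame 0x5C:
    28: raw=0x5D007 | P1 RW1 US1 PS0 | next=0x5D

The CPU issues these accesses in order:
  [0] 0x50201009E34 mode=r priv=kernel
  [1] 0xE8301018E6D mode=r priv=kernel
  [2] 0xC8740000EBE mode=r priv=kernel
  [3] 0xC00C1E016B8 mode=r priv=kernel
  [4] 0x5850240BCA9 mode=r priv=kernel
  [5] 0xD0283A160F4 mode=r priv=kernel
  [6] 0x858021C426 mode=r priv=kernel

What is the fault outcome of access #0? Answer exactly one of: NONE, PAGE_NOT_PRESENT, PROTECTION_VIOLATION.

Trace:
#0 VA=0x50201009E34 (r,kernel):
  L0: frame=0x1A idx=10 entry=0x1B007 [P=1 RW=1 US=1 PS=0]
  L1: frame=0x1B idx=8 entry=0x1E007 [P=1 RW=1 US=1 PS=0]
  L2: frame=0x1E idx=8 entry=0x21007 [P=1 RW=1 US=1 PS=0]
  L3: frame=0x21 idx=9 entry=0x24007 [P=1 RW=1 US=1 PS=0]
  ⇒ phys 0x24E34  [4 reads]
#1 VA=0xE8301018E6D (r,kernel):
  L0: frame=0x1A idx=29 entry=0x25007 [P=1 RW=1 US=1 PS=0]
  L1: frame=0x25 idx=12 entry=0x27007 [P=1 RW=1 US=1 PS=0]
  L2: frame=0x27 idx=8 entry=0x2A007 [P=1 RW=1 US=1 PS=0]
  L3: frame=0x2A idx=24 entry=0x2E007 [P=1 RW=1 US=1 PS=0]
  ⇒ phys 0x2EE6D  [4 reads]
#2 VA=0xC8740000EBE (r,kernel):
  L0: frame=0x1A idx=25 entry=0x31007 [P=1 RW=1 US=1 PS=0]
  L1: frame=0x31 idx=29 entry=0x7C000 [P=0 RW=0 US=0 PS=0]
  ⇒ fault: PAGE_NOT_PRESENT  — 2 lookups
#3 VA=0xC00C1E016B8 (r,kernel):
  L0: frame=0x1A idx=24 entry=0x35007 [P=1 RW=1 US=1 PS=0]
  L1: frame=0x35 idx=3 entry=0x38007 [P=1 RW=1 US=1 PS=0]
  L2: frame=0x38 idx=15 entry=0x3B007 [P=1 RW=1 US=1 PS=0]
  L3: frame=0x3B idx=1 entry=0x3C007 [P=1 RW=1 US=1 PS=0]
  ⇒ phys 0x3C6B8  [4 reads]
#4 VA=0x5850240BCA9 (r,kernel):
  L0: frame=0x1A idx=11 entry=0x3F007 [P=1 RW=1 US=1 PS=0]
  L1: frame=0x3F idx=20 entry=0x40007 [P=1 RW=1 US=1 PS=0]
  L2: frame=0x40 idx=18 entry=0x44007 [P=1 RW=1 US=1 PS=0]
  L3: frame=0x44 idx=11 entry=0x48007 [P=1 RW=1 US=1 PS=0]
  ⇒ phys 0x48CA9  [4 reads]
#5 VA=0xD0283A160F4 (r,kernel):
  L0: frame=0x1A idx=26 entry=0x4A007 [P=1 RW=1 US=1 PS=0]
  L1: frame=0x4A idx=10 entry=0x4C007 [P=1 RW=1 US=1 PS=0]
  L2: frame=0x4C idx=29 entry=0x50007 [P=1 RW=1 US=1 PS=0]
  L3: frame=0x50 idx=22 entry=0x54007 [P=1 RW=1 US=1 PS=0]
  ⇒ phys 0x540F4  [4 reads]
#6 VA=0x858021C426 (r,kernel):
  L0: frame=0x1A idx=1 entry=0x55007 [P=1 RW=1 US=1 PS=0]
  L1: frame=0x55 idx=22 entry=0x58007 [P=1 RW=1 US=1 PS=0]
  L2: frame=0x58 idx=1 entry=0x5C007 [P=1 RW=1 US=1 PS=0]
  L3: frame=0x5C idx=28 entry=0x5D007 [P=1 RW=1 US=1 PS=0]
  ⇒ phys 0x5D426  [4 reads]

Access #0 fault: NONE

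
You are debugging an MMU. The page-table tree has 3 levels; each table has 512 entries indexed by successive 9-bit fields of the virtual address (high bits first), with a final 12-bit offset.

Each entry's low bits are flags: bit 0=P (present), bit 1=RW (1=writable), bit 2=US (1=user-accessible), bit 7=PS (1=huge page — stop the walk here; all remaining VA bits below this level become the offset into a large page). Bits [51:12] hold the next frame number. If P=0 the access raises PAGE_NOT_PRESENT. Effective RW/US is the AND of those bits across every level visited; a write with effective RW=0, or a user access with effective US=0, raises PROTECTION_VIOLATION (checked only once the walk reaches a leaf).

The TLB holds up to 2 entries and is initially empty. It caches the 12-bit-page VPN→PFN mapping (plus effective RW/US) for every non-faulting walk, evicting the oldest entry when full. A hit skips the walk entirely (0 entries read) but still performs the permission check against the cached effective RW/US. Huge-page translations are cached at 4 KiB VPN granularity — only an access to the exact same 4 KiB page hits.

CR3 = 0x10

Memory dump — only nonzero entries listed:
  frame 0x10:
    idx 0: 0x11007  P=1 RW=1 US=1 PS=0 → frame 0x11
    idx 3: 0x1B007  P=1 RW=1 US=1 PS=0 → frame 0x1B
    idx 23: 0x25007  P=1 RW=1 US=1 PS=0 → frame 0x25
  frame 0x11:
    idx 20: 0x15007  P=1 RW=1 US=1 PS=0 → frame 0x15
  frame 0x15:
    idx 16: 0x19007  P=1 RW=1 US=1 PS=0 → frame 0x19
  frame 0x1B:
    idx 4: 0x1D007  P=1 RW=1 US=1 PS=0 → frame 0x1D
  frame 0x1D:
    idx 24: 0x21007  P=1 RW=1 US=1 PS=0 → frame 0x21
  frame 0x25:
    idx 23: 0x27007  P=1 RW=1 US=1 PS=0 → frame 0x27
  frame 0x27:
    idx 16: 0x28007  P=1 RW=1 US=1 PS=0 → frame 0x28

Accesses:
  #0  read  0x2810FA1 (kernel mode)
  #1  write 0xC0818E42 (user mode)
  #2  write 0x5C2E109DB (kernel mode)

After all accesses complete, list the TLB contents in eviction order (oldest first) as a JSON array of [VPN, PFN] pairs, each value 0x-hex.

Trace:
#0 VA=0x2810FA1 (r,kernel):
  L0 @0x10[0] → 0x11007  P=1,RW=1,US=1,PS=0
  L1 @0x11[20] → 0x15007  P=1,RW=1,US=1,PS=0
  L2 @0x15[16] → 0x19007  P=1,RW=1,US=1,PS=0
  ⇒ phys 0x19FA1  [3 reads]
#1 VA=0xC0818E42 (w,user):
  L0 @0x10[3] → 0x1B007  P=1,RW=1,US=1,PS=0
  L1 @0x1B[4] → 0x1D007  P=1,RW=1,US=1,PS=0
  L2 @0x1D[24] → 0x21007  P=1,RW=1,US=1,PS=0
  ⇒ phys 0x21E42  [3 reads]
#2 VA=0x5C2E109DB (w,kernel):
  L0 @0x10[23] → 0x25007  P=1,RW=1,US=1,PS=0
  L1 @0x25[23] → 0x27007  P=1,RW=1,US=1,PS=0
  L2 @0x27[16] → 0x28007  P=1,RW=1,US=1,PS=0
  ⇒ phys 0x289DB  [3 reads]

TLB: [["0xC0818", "0x21"], ["0x5C2E10", "0x28"]]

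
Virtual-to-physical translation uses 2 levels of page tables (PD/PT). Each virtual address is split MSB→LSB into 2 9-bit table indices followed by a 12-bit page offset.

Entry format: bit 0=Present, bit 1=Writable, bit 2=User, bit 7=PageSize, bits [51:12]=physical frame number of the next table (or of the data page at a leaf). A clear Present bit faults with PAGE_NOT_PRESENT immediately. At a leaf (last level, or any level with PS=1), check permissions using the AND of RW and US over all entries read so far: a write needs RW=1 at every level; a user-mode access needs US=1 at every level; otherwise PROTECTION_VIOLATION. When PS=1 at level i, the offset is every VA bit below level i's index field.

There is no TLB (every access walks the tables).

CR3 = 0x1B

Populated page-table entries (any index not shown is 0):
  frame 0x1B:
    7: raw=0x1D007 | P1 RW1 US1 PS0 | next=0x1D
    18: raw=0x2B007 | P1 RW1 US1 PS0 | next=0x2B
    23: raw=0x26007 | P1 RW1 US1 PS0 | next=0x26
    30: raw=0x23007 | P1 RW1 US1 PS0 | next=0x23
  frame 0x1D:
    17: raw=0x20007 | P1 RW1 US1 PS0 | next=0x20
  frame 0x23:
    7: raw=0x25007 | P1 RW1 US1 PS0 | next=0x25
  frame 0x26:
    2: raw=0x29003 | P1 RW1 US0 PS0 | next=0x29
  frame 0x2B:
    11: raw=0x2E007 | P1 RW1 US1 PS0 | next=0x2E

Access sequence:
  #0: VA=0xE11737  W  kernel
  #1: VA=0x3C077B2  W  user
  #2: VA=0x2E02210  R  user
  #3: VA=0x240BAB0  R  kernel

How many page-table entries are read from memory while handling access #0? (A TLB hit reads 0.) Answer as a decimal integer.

Per-access translation:
#0 VA=0xE11737 (w,kernel):
  [0] read 0x1B idx=7: raw=0x1D007 flags P=1 W=1 U=1 S=0
  [1] read 0x1D idx=17: raw=0x20007 flags P=1 W=1 U=1 S=0
  ⇒ phys 0x20737  [2 reads]
#1 VA=0x3C077B2 (w,user):
  [0] read 0x1B idx=30: raw=0x23007 flags P=1 W=1 U=1 S=0
  [1] read 0x23 idx=7: raw=0x25007 flags P=1 W=1 U=1 S=0
  ⇒ phys 0x257B2  [2 reads]
#2 VA=0x2E02210 (r,user):
  [0] read 0x1B idx=23: raw=0x26007 flags P=1 W=1 U=1 S=0
  [1] read 0x26 idx=2: raw=0x29003 flags P=1 W=1 U=0 S=0
  ✗ PROTECTION_VIOLATION  [2 reads]
#3 VA=0x240BAB0 (r,kernel):
  [0] read 0x1B idx=18: raw=0x2B007 flags P=1 W=1 U=1 S=0
  [1] read 0x2B idx=11: raw=0x2E007 flags P=1 W=1 U=1 S=0
  ⇒ phys 0x2EAB0  [2 reads]

Entries read for #0: 2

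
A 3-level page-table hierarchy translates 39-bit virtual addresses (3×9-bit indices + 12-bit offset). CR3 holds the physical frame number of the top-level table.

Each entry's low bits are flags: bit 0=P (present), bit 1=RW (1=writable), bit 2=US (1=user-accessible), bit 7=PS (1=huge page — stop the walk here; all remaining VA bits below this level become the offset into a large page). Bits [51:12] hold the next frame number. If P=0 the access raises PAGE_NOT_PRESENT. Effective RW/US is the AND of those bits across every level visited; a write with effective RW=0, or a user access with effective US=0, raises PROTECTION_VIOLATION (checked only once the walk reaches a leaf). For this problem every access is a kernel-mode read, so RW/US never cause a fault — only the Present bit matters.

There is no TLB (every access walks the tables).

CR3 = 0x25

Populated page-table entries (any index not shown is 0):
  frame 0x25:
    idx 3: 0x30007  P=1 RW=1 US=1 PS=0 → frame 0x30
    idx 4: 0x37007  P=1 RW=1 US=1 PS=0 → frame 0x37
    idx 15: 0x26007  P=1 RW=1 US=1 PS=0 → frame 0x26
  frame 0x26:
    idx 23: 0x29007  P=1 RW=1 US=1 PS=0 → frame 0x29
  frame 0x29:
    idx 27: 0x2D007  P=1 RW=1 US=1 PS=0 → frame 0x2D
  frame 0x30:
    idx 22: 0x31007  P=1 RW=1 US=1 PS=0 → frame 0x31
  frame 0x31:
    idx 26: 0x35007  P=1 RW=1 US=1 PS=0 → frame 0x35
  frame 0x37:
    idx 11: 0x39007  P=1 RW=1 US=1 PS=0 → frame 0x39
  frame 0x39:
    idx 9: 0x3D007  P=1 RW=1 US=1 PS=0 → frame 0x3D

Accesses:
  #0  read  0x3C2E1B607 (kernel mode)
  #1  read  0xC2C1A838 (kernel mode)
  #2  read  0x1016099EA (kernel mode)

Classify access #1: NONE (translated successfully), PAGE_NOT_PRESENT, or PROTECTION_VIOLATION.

Walk each access:
#0 VA=0x3C2E1B607 (r,kernel):
  [0] read 0x25 idx=15: raw=0x26007 flags P=1 W=1 U=1 S=0
  [1] read 0x26 idx=23: raw=0x29007 flags P=1 W=1 U=1 S=0
  [2] read 0x29 idx=27: raw=0x2D007 flags P=1 W=1 U=1 S=0
  ⇒ phys 0x2D607  [3 reads]
#1 VA=0xC2C1A838 (r,kernel):
  [0] read 0x25 idx=3: raw=0x30007 flags P=1 W=1 U=1 S=0
  [1] read 0x30 idx=22: raw=0x31007 flags P=1 W=1 U=1 S=0
  [2] read 0x31 idx=26: raw=0x35007 flags P=1 W=1 U=1 S=0
  ⇒ phys 0x35838  [3 reads]
#2 VA=0x1016099EA (r,kernel):
  [0] read 0x25 idx=4: raw=0x37007 flags P=1 W=1 U=1 S=0
  [1] read 0x37 idx=11: raw=0x39007 flags P=1 W=1 U=1 S=0
  [2] read 0x39 idx=9: raw=0x3D007 flags P=1 W=1 U=1 S=0
  ⇒ phys 0x3D9EA  [3 reads]

Access #1 fault: NONE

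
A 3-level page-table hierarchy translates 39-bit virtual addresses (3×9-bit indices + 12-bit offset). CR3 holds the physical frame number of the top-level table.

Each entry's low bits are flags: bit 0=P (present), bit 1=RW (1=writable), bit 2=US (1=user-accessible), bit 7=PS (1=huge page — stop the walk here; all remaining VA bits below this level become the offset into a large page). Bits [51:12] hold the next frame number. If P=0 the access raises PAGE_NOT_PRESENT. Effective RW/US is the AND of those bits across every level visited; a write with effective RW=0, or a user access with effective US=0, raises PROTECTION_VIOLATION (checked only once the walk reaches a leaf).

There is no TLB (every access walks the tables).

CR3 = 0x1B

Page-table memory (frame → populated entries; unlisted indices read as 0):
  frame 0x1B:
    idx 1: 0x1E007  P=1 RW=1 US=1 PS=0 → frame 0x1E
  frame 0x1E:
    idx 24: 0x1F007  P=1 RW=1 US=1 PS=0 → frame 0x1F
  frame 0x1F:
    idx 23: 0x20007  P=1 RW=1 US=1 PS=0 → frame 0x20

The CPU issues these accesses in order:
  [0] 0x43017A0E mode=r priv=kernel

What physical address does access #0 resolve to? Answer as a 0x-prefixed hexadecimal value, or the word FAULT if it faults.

Per-access translation:
#0 VA=0x43017A0E (r,kernel):
  [0] read 0x1B idx=1: raw=0x1E007 flags P=1 W=1 U=1 S=0
  [1] read 0x1E idx=24: raw=0x1F007 flags P=1 W=1 U=1 S=0
  [2] read 0x1F idx=23: raw=0x20007 flags P=1 W=1 U=1 S=0
  ⇒ phys 0x20A0E  [3 reads]

Access #0 PA: 0x20A0E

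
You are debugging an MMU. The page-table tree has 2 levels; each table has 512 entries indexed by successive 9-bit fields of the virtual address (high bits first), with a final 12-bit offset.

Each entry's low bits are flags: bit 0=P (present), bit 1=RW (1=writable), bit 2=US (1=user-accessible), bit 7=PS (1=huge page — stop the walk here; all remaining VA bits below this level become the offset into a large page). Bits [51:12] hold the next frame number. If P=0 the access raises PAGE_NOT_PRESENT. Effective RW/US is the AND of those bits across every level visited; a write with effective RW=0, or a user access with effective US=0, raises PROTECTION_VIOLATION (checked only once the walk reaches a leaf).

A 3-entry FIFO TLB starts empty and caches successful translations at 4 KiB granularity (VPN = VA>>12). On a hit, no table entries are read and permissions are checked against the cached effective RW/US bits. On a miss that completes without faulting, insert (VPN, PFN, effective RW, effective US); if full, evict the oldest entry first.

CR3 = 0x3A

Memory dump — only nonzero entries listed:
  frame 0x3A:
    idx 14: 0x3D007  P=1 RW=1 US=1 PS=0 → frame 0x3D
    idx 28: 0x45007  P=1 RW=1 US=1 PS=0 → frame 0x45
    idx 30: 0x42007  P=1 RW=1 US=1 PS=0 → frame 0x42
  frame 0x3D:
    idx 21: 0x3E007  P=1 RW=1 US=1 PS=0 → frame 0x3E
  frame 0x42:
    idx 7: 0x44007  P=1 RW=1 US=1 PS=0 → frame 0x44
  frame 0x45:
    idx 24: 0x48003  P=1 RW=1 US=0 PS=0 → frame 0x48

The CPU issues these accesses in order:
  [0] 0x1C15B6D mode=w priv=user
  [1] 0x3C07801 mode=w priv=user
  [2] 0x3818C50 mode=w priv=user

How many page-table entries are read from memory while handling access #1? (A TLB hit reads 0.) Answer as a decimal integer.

Trace:
#0 VA=0x1C15B6D (w,user):
  L0: frame=0x3A idx=14 entry=0x3D007 [P=1 RW=1 US=1 PS=0]
  L1: frame=0x3D idx=21 entry=0x3E007 [P=1 RW=1 US=1 PS=0]
  ⇒ phys 0x3EB6D  [2 reads]
#1 VA=0x3C07801 (w,user):
  L0: frame=0x3A idx=30 entry=0x42007 [P=1 RW=1 US=1 PS=0]
  L1: frame=0x42 idx=7 entry=0x44007 [P=1 RW=1 US=1 PS=0]
  ⇒ phys 0x44801  [2 reads]
#2 VA=0x3818C50 (w,user):
  L0: frame=0x3A idx=28 entry=0x45007 [P=1 RW=1 US=1 PS=0]
  L1: frame=0x45 idx=24 entry=0x48003 [P=1 RW=1 US=0 PS=0]
  ⇒ fault: PROTECTION_VIOLATION  — 2 lookups

Entries read for #1: 2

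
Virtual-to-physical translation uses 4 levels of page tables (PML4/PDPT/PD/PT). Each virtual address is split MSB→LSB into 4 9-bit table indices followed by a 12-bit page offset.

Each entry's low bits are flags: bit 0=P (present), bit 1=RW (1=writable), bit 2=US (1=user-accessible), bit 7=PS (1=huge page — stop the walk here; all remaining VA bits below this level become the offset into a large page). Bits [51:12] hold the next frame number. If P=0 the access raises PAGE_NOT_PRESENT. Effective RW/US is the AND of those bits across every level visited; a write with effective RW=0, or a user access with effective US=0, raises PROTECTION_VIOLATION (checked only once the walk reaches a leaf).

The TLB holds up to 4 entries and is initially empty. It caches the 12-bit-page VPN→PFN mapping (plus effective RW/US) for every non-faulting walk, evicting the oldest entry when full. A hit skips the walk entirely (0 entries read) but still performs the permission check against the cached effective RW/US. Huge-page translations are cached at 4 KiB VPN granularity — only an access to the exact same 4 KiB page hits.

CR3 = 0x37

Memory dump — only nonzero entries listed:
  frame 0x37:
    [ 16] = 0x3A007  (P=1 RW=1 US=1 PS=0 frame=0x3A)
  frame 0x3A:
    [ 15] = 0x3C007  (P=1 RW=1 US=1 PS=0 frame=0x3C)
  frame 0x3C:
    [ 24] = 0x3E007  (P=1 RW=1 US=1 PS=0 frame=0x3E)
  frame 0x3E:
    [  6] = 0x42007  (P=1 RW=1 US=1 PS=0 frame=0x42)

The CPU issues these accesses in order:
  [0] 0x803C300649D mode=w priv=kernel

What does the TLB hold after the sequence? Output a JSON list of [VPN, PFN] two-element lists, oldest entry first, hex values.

Trace:
#0 VA=0x803C300649D (w,kernel):
  L0 @0x37[16] → 0x3A007  P=1,RW=1,US=1,PS=0
  L1 @0x3A[15] → 0x3C007  P=1,RW=1,US=1,PS=0
  L2 @0x3C[24] → 0x3E007  P=1,RW=1,US=1,PS=0
  L3 @0x3E[6] → 0x42007  P=1,RW=1,US=1,PS=0
  ⇒ phys 0x4249D  [4 reads]

TLB: [["0x803C3006", "0x42"]]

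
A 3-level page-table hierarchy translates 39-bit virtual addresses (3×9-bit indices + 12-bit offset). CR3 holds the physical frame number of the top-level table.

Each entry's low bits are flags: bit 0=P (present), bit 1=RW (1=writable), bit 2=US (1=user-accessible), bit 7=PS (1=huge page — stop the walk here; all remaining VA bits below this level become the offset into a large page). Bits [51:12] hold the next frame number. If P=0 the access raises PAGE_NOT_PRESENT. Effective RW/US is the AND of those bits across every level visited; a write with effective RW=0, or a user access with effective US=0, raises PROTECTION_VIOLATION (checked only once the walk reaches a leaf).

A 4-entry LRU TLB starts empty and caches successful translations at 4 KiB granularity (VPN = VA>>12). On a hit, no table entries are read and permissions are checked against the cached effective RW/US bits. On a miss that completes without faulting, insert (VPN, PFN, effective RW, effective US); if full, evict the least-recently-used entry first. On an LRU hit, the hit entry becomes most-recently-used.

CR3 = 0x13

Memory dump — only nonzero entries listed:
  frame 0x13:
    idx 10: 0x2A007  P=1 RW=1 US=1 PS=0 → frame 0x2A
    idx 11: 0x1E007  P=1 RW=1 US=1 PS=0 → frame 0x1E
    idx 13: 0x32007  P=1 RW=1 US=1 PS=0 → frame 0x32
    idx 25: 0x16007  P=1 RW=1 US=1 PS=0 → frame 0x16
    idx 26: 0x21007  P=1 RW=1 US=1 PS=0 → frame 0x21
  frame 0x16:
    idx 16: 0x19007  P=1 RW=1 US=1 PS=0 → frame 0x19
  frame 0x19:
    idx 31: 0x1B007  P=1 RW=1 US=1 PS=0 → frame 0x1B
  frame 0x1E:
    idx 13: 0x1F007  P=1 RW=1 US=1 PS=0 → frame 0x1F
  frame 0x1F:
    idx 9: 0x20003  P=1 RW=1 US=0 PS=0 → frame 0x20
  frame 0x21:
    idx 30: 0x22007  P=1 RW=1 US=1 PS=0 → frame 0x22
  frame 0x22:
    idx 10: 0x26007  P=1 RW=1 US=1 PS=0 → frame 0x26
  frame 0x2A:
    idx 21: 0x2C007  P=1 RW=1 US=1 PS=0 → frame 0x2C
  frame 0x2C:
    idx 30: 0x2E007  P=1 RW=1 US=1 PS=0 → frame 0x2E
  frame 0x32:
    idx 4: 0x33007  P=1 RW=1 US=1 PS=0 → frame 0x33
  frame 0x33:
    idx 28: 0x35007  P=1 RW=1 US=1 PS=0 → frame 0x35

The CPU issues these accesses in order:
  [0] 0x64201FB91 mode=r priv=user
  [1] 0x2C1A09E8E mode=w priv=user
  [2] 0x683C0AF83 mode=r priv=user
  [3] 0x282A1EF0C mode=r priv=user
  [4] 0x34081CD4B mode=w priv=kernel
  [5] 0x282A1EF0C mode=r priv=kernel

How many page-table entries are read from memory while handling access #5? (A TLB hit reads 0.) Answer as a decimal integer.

Per-access translation:
#0 VA=0x64201FB91 (r,user):
  [0] read 0x13 idx=25: raw=0x16007 flags P=1 W=1 U=1 S=0
  [1] read 0x16 idx=16: raw=0x19007 flags P=1 W=1 U=1 S=0
  [2] read 0x19 idx=31: raw=0x1B007 flags P=1 W=1 U=1 S=0
  → PA=0x1BB91  (3 entries read)
#1 VA=0x2C1A09E8E (w,user):
  [0] read 0x13 idx=11: raw=0x1E007 flags P=1 W=1 U=1 S=0
  [1] read 0x1E idx=13: raw=0x1F007 flags P=1 W=1 U=1 S=0
  [2] read 0x1F idx=9: raw=0x20003 flags P=1 W=1 U=0 S=0
  → PROTECTION_VIOLATION  (3 entries read)
#2 VA=0x683C0AF83 (r,user):
  [0] read 0x13 idx=26: raw=0x21007 flags P=1 W=1 U=1 S=0
  [1] read 0x21 idx=30: raw=0x22007 flags P=1 W=1 U=1 S=0
  [2] read 0x22 idx=10: raw=0x26007 flags P=1 W=1 U=1 S=0
  → PA=0x26F83  (3 entries read)
#3 VA=0x282A1EF0C (r,user):
  [0] read 0x13 idx=10: raw=0x2A007 flags P=1 W=1 U=1 S=0
  [1] read 0x2A idx=21: raw=0x2C007 flags P=1 W=1 U=1 S=0
  [2] read 0x2C idx=30: raw=0x2E007 flags P=1 W=1 U=1 S=0
  → PA=0x2EF0C  (3 entries read)
#4 VA=0x34081CD4B (w,kernel):
  [0] read 0x13 idx=13: raw=0x32007 flags P=1 W=1 U=1 S=0
  [1] read 0x32 idx=4: raw=0x33007 flags P=1 W=1 U=1 S=0
  [2] read 0x33 idx=28: raw=0x35007 flags P=1 W=1 U=1 S=0
  → PA=0x35D4B  (3 entries read)
#5 VA=0x282A1EF0C (r,kernel):
  TLB hit vpn=0x282A1E → PA=0x2EF0C

Entries read for #5: 0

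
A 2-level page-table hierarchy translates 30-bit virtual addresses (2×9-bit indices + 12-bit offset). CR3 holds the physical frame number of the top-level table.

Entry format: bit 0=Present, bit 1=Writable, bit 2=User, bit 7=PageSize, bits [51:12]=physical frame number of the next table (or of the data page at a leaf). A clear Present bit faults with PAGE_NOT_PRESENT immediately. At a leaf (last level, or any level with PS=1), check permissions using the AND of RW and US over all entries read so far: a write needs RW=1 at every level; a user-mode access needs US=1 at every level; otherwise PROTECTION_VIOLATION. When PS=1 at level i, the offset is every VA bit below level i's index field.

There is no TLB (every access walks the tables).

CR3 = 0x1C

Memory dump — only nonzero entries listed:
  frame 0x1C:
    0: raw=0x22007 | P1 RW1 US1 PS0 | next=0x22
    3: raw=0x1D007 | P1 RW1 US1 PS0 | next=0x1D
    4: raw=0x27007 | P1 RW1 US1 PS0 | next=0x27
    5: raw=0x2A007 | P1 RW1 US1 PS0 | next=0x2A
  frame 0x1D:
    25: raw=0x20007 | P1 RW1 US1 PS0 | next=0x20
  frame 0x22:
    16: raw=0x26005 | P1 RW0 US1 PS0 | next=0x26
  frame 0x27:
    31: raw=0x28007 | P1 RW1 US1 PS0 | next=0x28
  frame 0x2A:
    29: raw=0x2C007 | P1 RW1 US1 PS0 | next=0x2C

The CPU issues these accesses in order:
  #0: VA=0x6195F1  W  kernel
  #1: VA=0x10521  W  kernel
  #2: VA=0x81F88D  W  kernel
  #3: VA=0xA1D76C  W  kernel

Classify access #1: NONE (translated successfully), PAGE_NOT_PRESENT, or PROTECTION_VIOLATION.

Per-access translation:
#0 VA=0x6195F1 (w,kernel):
  [0] read 0x1C idx=3: raw=0x1D007 flags P=1 W=1 U=1 S=0
  [1] read 0x1D idx=25: raw=0x20007 flags P=1 W=1 U=1 S=0
  ⇒ phys 0x205F1  [2 reads]
#1 VA=0x10521 (w,kernel):
  [0] read 0x1C idx=0: raw=0x22007 flags P=1 W=1 U=1 S=0
  [1] read 0x22 idx=16: raw=0x26005 flags P=1 W=0 U=1 S=0
  → PROTECTION_VIOLATION  (2 entries read)
#2 VA=0x81F88D (w,kernel):
  [0] read 0x1C idx=4: raw=0x27007 flags P=1 W=1 U=1 S=0
  [1] read 0x27 idx=31: raw=0x28007 flags P=1 W=1 U=1 S=0
  ⇒ phys 0x2888D  [2 reads]
#3 VA=0xA1D76C (w,kernel):
  [0] read 0x1C idx=5: raw=0x2A007 flags P=1 W=1 U=1 S=0
  [1] read 0x2A idx=29: raw=0x2C007 flags P=1 W=1 U=1 S=0
  ⇒ phys 0x2C76C  [2 reads]

Access #1 fault: PROTECTION_VIOLATION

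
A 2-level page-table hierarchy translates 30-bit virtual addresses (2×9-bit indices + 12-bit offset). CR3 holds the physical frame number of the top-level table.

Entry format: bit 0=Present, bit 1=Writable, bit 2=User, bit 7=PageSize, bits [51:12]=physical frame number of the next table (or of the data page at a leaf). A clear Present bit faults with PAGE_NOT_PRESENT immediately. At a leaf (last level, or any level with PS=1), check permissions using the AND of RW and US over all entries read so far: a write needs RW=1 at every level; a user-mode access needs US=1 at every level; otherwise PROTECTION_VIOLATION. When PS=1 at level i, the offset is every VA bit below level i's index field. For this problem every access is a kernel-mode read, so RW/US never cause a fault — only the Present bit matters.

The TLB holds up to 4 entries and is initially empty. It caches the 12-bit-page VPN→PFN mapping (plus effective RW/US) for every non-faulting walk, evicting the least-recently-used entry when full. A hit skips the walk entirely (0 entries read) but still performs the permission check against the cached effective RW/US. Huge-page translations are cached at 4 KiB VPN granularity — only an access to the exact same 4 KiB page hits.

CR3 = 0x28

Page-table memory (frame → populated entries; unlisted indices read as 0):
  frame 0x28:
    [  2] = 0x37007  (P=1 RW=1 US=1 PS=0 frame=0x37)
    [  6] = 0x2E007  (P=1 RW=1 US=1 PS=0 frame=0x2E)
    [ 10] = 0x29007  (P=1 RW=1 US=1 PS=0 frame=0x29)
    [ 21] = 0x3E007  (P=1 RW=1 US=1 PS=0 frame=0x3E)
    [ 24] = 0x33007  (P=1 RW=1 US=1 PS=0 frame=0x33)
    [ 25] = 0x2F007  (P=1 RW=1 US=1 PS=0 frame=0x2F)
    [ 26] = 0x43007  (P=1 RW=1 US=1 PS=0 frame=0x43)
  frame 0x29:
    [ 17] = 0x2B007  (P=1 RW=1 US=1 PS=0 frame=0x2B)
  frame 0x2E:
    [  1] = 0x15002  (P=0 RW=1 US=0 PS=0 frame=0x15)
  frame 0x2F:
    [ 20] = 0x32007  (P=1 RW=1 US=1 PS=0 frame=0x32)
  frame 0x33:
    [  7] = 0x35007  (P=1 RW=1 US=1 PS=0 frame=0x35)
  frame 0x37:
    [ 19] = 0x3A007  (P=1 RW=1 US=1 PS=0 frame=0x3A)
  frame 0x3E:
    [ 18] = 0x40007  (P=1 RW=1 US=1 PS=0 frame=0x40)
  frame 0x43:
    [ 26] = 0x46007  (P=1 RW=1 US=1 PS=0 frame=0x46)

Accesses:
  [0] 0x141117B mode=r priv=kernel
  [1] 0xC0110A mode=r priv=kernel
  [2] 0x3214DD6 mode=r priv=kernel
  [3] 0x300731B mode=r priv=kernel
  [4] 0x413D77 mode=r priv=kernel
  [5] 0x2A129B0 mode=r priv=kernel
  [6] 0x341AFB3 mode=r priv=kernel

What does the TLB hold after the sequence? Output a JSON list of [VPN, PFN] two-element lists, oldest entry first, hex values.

Per-access translation:
#0 VA=0x141117B (r,kernel):
  L0: frame=0x28 idx=10 entry=0x29007 [P=1 RW=1 US=1 PS=0]
  L1: frame=0x29 idx=17 entry=0x2B007 [P=1 RW=1 US=1 PS=0]
  → PA=0x2B17B  (2 entries read)
#1 VA=0xC0110A (r,kernel):
  L0: frame=0x28 idx=6 entry=0x2E007 [P=1 RW=1 US=1 PS=0]
  L1: frame=0x2E idx=1 entry=0x15002 [P=0 RW=1 US=0 PS=0]
  → PAGE_NOT_PRESENT  (2 entries read)
#2 VA=0x3214DD6 (r,kernel):
  L0: frame=0x28 idx=25 entry=0x2F007 [P=1 RW=1 US=1 PS=0]
  L1: frame=0x2F idx=20 entry=0x32007 [P=1 RW=1 US=1 PS=0]
  → PA=0x32DD6  (2 entries read)
#3 VA=0x300731B (r,kernel):
  L0: frame=0x28 idx=24 entry=0x33007 [P=1 RW=1 US=1 PS=0]
  L1: frame=0x33 idx=7 entry=0x35007 [P=1 RW=1 US=1 PS=0]
  → PA=0x3531B  (2 entries read)
#4 VA=0x413D77 (r,kernel):
  L0: frame=0x28 idx=2 entry=0x37007 [P=1 RW=1 US=1 PS=0]
  L1: frame=0x37 idx=19 entry=0x3A007 [P=1 RW=1 US=1 PS=0]
  → PA=0x3AD77  (2 entries read)
#5 VA=0x2A129B0 (r,kernel):
  L0: frame=0x28 idx=21 entry=0x3E007 [P=1 RW=1 US=1 PS=0]
  L1: frame=0x3E idx=18 entry=0x40007 [P=1 RW=1 US=1 PS=0]
  → PA=0x409B0  (2 entries read)
#6 VA=0x341AFB3 (r,kernel):
  L0: frame=0x28 idx=26 entry=0x43007 [P=1 RW=1 US=1 PS=0]
  L1: frame=0x43 idx=26 entry=0x46007 [P=1 RW=1 US=1 PS=0]
  → PA=0x46FB3  (2 entries read)

TLB: [["0x3007", "0x35"], ["0x413", "0x3A"], ["0x2A12", "0x40"], ["0x341A", "0x46"]]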